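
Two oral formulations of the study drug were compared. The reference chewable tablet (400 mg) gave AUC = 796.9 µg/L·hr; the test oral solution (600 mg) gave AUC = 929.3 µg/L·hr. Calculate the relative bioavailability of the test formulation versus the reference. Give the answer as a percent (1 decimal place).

F_rel = (AUC_test/D_test) / (AUC_ref/D_ref)
      = (929.3/600) / (796.9/400)
      = 1.54883 / 1.99225 = 0.7774 = 77.74%

F_rel = 77.7%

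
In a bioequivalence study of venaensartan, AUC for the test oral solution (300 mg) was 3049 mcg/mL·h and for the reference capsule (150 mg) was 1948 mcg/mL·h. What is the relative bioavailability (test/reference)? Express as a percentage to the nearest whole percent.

F_rel = 78%

F_rel = (AUC_test/D_test) / (AUC_ref/D_ref)
      = (3049/300) / (1948/150)
      = 10.1633 / 12.9867 = 0.7826 = 78.26%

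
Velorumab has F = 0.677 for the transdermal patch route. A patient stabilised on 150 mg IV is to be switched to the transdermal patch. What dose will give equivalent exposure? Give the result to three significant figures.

For equal systemic exposure: F × D_ev = D_iv
D_ev = D_iv / F = 150 / 0.677 = 221.566 mg

D_transdermal = 222 mg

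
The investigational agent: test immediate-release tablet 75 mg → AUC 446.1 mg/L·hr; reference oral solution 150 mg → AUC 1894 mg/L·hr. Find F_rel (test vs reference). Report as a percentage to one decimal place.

F_rel = 47.1%

F_rel = (AUC_test/D_test) / (AUC_ref/D_ref)
      = (446.1/75) / (1894/150)
      = 5.948 / 12.6267 = 0.4711 = 47.11%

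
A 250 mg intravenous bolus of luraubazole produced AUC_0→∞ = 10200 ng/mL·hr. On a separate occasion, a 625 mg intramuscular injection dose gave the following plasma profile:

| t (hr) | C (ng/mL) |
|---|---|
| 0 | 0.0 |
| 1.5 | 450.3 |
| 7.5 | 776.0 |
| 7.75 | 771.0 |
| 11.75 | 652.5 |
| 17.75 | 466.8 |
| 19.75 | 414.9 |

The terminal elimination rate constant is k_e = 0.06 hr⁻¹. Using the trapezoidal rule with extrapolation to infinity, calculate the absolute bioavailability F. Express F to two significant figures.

Trapezoidal AUC_0→19.75 (intramuscular injection):
  [0→1.5]: (0.0+450.3)/2 × 1.5 = 337.725
  [1.5→7.5]: (450.3+776.0)/2 × 6 = 3678.9
  [7.5→7.75]: (776.0+771.0)/2 × 0.25 = 193.375
  [7.75→11.75]: (771.0+652.5)/2 × 4 = 2847.0
  [11.75→17.75]: (652.5+466.8)/2 × 6 = 3357.9
  [17.75→19.75]: (466.8+414.9)/2 × 2 = 881.7
  Sum = 11296.6 ng/mL·hr
Tail: C_last/k_e = 414.9/0.06 = 6915.000
AUC_0→∞ (intramuscular injection) = 11296.6 + 6915.000 = 18211.6 ng/mL·hr
F = (AUC_ev/D_ev)/(AUC_iv/D_iv) = (18211.6/625)/(10200/250) = 29.13856/40.8 = 0.7142

F = 0.71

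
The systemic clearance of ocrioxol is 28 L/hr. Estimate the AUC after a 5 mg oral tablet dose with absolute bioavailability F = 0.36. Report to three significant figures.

AUC = 0.0643 mg/L·hr

AUC_0→∞ = F × Dose / CL
        = 0.36 × 5 / 28 = 0.0642857 mg/L·hr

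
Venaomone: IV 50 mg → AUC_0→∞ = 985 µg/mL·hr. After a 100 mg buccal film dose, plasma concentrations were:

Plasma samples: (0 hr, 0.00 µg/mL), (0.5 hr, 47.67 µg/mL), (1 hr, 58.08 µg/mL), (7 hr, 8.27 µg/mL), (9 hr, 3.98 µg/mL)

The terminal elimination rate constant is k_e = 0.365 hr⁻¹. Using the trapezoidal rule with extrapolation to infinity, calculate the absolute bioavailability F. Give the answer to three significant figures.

Trapezoidal AUC_0→9 (buccal film):
  [0→0.5]: (0.00+47.67)/2 × 0.5 = 11.9175
  [0.5→1]: (47.67+58.08)/2 × 0.5 = 26.4375
  [1→7]: (58.08+8.27)/2 × 6 = 199.05
  [7→9]: (8.27+3.98)/2 × 2 = 12.25
  Sum = 249.655 µg/mL·hr
Tail: C_last/k_e = 3.98/0.365 = 10.904
AUC_0→∞ (buccal film) = 249.655 + 10.904 = 260.559 µg/mL·hr
F = (AUC_ev/D_ev)/(AUC_iv/D_iv) = (260.559/100)/(985/50) = 2.60559/19.7 = 0.1323

F = 0.132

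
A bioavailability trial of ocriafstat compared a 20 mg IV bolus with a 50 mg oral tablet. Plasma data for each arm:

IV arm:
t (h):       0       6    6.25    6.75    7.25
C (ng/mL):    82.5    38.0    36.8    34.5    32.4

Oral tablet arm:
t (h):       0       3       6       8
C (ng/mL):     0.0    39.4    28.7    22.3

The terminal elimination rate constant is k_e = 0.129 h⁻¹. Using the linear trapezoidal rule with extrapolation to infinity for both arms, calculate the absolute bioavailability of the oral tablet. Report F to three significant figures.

Trapezoidal AUC_0→7.25 (IV):
  [0→6]: (82.5+38.0)/2 × 6 = 361.5
  [6→6.25]: (38.0+36.8)/2 × 0.25 = 9.35
  [6.25→6.75]: (36.8+34.5)/2 × 0.5 = 17.825
  [6.75→7.25]: (34.5+32.4)/2 × 0.5 = 16.725
  Sum = 405.4 ng/mL·h
IV tail: 32.4/0.129 = 251.163; AUC_iv,0→∞ = 405.4 + 251.163 = 656.563 ng/mL·h
Trapezoidal AUC_0→8 (oral tablet):
  [0→3]: (0.0+39.4)/2 × 3 = 59.1
  [3→6]: (39.4+28.7)/2 × 3 = 102.15
  [6→8]: (28.7+22.3)/2 × 2 = 51.0
  Sum = 212.25 ng/mL·h
oral tablet tail: 22.3/0.129 = 172.868; AUC_ev,0→∞ = 212.25 + 172.868 = 385.118 ng/mL·h
F = (AUC_ev/D_ev)/(AUC_iv/D_iv) = (385.118/50)/(656.563/20) = 7.70236/32.82815 = 0.2346

F = 0.235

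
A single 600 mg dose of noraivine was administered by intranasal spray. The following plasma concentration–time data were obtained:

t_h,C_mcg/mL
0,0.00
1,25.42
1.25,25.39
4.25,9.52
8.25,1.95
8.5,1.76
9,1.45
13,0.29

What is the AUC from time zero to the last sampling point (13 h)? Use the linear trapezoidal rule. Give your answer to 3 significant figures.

Trapezoidal AUC_0→13:
  [0→1]: (0.00+25.42)/2 × 1 = 12.71
  [1→1.25]: (25.42+25.39)/2 × 0.25 = 6.35125
  [1.25→4.25]: (25.39+9.52)/2 × 3 = 52.365
  [4.25→8.25]: (9.52+1.95)/2 × 4 = 22.94
  [8.25→8.5]: (1.95+1.76)/2 × 0.25 = 0.46375
  [8.5→9]: (1.76+1.45)/2 × 0.5 = 0.8025
  [9→13]: (1.45+0.29)/2 × 4 = 3.48
  Sum = 99.1125 mcg/mL·h

AUC = 99.1 mcg/mL·h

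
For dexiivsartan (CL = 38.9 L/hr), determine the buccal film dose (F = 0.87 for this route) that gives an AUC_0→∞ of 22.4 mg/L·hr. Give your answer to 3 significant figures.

Dose = CL × AUC_0→∞ / F
     = 38.9 × 22.4 / 0.87 = 1001.56 mg

Dose = 1000 mg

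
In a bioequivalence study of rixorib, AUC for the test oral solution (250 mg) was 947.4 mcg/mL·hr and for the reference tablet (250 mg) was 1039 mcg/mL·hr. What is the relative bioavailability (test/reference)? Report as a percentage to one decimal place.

F_rel = 91.2%

F_rel = (AUC_test/D_test) / (AUC_ref/D_ref)
      = (947.4/250) / (1039/250)
      = 3.7896 / 4.156 = 0.9118 = 91.18%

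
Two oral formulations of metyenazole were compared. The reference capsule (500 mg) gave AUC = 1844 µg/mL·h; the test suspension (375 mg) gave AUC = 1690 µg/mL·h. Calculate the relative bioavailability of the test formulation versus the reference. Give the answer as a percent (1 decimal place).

F_rel = (AUC_test/D_test) / (AUC_ref/D_ref)
      = (1690/375) / (1844/500)
      = 4.50667 / 3.688 = 1.2220 = 122.20%

F_rel = 122.2%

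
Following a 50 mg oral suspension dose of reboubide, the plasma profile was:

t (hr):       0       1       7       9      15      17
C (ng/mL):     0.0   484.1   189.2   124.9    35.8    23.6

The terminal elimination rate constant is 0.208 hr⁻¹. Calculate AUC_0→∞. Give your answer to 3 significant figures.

AUC = 3230 ng/mL·hr

Trapezoidal AUC_0→17:
  [0→1]: (0.0+484.1)/2 × 1 = 242.05
  [1→7]: (484.1+189.2)/2 × 6 = 2019.9
  [7→9]: (189.2+124.9)/2 × 2 = 314.1
  [9→15]: (124.9+35.8)/2 × 6 = 482.1
  [15→17]: (35.8+23.6)/2 × 2 = 59.4
  Sum = 3117.55 ng/mL·hr
Extrapolated tail: C_last / k_e = 23.6 / 0.208 = 113.462
AUC_0→∞ = 3117.55 + 113.462 = 3231.012 ng/mL·hr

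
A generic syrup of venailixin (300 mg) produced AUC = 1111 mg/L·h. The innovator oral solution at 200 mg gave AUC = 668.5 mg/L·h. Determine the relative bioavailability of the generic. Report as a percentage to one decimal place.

F_rel = 110.8%

F_rel = (AUC_test/D_test) / (AUC_ref/D_ref)
      = (1111/300) / (668.5/200)
      = 3.70333 / 3.3425 = 1.1080 = 110.80%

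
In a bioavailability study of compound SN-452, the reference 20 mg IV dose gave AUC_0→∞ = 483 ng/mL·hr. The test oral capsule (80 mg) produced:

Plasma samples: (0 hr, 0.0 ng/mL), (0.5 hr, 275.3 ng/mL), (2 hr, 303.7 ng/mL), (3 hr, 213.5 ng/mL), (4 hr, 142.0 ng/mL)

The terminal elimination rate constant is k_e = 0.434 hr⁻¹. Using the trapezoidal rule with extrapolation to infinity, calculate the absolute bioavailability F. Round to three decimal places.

Trapezoidal AUC_0→4 (oral capsule):
  [0→0.5]: (0.0+275.3)/2 × 0.5 = 68.825
  [0.5→2]: (275.3+303.7)/2 × 1.5 = 434.25
  [2→3]: (303.7+213.5)/2 × 1 = 258.6
  [3→4]: (213.5+142.0)/2 × 1 = 177.75
  Sum = 939.425 ng/mL·hr
Tail: C_last/k_e = 142.0/0.434 = 327.189
AUC_0→∞ (oral capsule) = 939.425 + 327.189 = 1266.614 ng/mL·hr
F = (AUC_ev/D_ev)/(AUC_iv/D_iv) = (1266.614/80)/(483/20) = 15.832675/24.15 = 0.6556

F = 0.656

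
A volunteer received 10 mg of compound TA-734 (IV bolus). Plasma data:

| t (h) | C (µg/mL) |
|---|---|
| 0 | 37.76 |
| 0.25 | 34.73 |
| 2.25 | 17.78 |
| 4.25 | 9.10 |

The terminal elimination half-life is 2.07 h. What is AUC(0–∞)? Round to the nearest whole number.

AUC = 116 µg/mL·h

Trapezoidal AUC_0→4.25:
  [0→0.25]: (37.76+34.73)/2 × 0.25 = 9.06125
  [0.25→2.25]: (34.73+17.78)/2 × 2 = 52.51
  [2.25→4.25]: (17.78+9.10)/2 × 2 = 26.88
  Sum = 88.45125 µg/mL·h
k_e = ln2 / t½ = 0.693147 / 2.07 = 0.3349 h^-1
Extrapolated tail: C_last / k_e = 9.10 / 0.3349 = 27.172
AUC_0→∞ = 88.45125 + 27.172 = 115.62325 µg/mL·h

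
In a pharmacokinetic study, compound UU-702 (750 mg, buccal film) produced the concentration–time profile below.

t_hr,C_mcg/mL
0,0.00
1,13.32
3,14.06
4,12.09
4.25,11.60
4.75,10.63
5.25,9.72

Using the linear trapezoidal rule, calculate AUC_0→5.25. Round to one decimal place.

Trapezoidal AUC_0→5.25:
  [0→1]: (0.00+13.32)/2 × 1 = 6.66
  [1→3]: (13.32+14.06)/2 × 2 = 27.38
  [3→4]: (14.06+12.09)/2 × 1 = 13.075
  [4→4.25]: (12.09+11.60)/2 × 0.25 = 2.96125
  [4.25→4.75]: (11.60+10.63)/2 × 0.5 = 5.5575
  [4.75→5.25]: (10.63+9.72)/2 × 0.5 = 5.0875
  Sum = 60.72125 mcg/mL·hr

AUC = 60.7 mcg/mL·hr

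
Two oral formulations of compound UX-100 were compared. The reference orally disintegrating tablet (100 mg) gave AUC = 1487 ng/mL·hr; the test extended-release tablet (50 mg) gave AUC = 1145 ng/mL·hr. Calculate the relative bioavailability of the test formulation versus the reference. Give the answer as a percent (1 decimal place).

F_rel = 154.0%

F_rel = (AUC_test/D_test) / (AUC_ref/D_ref)
      = (1145/50) / (1487/100)
      = 22.9 / 14.87 = 1.5400 = 154.00%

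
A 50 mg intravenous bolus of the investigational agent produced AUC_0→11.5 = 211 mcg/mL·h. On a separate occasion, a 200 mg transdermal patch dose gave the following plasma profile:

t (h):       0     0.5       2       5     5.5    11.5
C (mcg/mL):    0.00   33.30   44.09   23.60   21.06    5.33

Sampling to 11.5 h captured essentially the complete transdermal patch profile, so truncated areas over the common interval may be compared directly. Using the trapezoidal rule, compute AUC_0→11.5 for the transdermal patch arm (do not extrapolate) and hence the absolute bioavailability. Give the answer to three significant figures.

Trapezoidal AUC_0→11.5 (transdermal patch):
  [0→0.5]: (0.00+33.30)/2 × 0.5 = 8.325
  [0.5→2]: (33.30+44.09)/2 × 1.5 = 58.0425
  [2→5]: (44.09+23.60)/2 × 3 = 101.535
  [5→5.5]: (23.60+21.06)/2 × 0.5 = 11.165
  [5.5→11.5]: (21.06+5.33)/2 × 6 = 79.17
  Sum = 258.2375 mcg/mL·h
F = (AUC_ev/D_ev)/(AUC_iv/D_iv) = (258.2375/200)/(211/50) = 1.2911875/4.22 = 0.3060

F = 0.306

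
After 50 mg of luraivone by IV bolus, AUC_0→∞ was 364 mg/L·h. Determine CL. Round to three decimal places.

CL = Dose_iv / AUC_0→∞
   = 50 / 364 = 0.137363 L/h

CL = 0.137 L/h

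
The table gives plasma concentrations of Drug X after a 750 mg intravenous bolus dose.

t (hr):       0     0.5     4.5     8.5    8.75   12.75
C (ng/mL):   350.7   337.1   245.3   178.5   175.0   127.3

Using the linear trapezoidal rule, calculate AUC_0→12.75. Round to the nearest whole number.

AUC = 2833 ng/mL·hr

Trapezoidal AUC_0→12.75:
  [0→0.5]: (350.7+337.1)/2 × 0.5 = 171.95
  [0.5→4.5]: (337.1+245.3)/2 × 4 = 1164.8
  [4.5→8.5]: (245.3+178.5)/2 × 4 = 847.6
  [8.5→8.75]: (178.5+175.0)/2 × 0.25 = 44.1875
  [8.75→12.75]: (175.0+127.3)/2 × 4 = 604.6
  Sum = 2833.1375 ng/mL·hr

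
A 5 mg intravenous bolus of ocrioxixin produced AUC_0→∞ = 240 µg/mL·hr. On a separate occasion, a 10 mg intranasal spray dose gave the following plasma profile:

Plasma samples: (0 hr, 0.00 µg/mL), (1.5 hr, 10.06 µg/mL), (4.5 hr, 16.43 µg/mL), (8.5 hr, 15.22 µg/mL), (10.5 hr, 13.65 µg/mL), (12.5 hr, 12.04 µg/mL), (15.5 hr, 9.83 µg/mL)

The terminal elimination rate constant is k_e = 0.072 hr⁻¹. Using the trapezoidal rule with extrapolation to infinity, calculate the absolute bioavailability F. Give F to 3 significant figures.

F = 0.697

Trapezoidal AUC_0→15.5 (intranasal spray):
  [0→1.5]: (0.00+10.06)/2 × 1.5 = 7.545
  [1.5→4.5]: (10.06+16.43)/2 × 3 = 39.735
  [4.5→8.5]: (16.43+15.22)/2 × 4 = 63.3
  [8.5→10.5]: (15.22+13.65)/2 × 2 = 28.87
  [10.5→12.5]: (13.65+12.04)/2 × 2 = 25.69
  [12.5→15.5]: (12.04+9.83)/2 × 3 = 32.805
  Sum = 197.945 µg/mL·hr
Tail: C_last/k_e = 9.83/0.072 = 136.528
AUC_0→∞ (intranasal spray) = 197.945 + 136.528 = 334.473 µg/mL·hr
F = (AUC_ev/D_ev)/(AUC_iv/D_iv) = (334.473/10)/(240/5) = 33.4473/48 = 0.6968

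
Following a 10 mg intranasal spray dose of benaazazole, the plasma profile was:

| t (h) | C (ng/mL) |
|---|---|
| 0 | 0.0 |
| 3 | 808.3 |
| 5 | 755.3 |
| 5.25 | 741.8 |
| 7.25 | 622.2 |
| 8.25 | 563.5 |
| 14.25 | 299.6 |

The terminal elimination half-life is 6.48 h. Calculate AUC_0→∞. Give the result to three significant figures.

Trapezoidal AUC_0→14.25:
  [0→3]: (0.0+808.3)/2 × 3 = 1212.45
  [3→5]: (808.3+755.3)/2 × 2 = 1563.6
  [5→5.25]: (755.3+741.8)/2 × 0.25 = 187.1375
  [5.25→7.25]: (741.8+622.2)/2 × 2 = 1364.0
  [7.25→8.25]: (622.2+563.5)/2 × 1 = 592.85
  [8.25→14.25]: (563.5+299.6)/2 × 6 = 2589.3
  Sum = 7509.3375 ng/mL·h
k_e = ln2 / t½ = 0.693147 / 6.48 = 0.1070 h^-1
Extrapolated tail: C_last / k_e = 299.6 / 0.107 = 2800.000
AUC_0→∞ = 7509.3375 + 2800.000 = 10309.3375 ng/mL·h

AUC = 10300 ng/mL·h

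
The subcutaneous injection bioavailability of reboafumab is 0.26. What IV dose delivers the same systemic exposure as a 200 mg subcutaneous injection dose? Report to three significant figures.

D_iv = 52.0 mg

Systemic exposure from an extravascular dose = F × D_ev, so the equivalent IV dose is F × D_ev.
D_iv = F × D_ev = 0.26 × 200 = 52 mg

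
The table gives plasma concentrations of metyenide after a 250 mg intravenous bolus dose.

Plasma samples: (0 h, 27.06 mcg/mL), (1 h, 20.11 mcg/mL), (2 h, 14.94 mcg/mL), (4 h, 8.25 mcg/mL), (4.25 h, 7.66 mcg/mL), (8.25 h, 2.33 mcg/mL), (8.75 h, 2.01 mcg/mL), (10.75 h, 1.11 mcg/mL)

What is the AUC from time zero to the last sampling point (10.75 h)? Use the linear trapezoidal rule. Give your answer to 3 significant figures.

AUC = 90.5 mcg/mL·h

Trapezoidal AUC_0→10.75:
  [0→1]: (27.06+20.11)/2 × 1 = 23.585
  [1→2]: (20.11+14.94)/2 × 1 = 17.525
  [2→4]: (14.94+8.25)/2 × 2 = 23.19
  [4→4.25]: (8.25+7.66)/2 × 0.25 = 1.98875
  [4.25→8.25]: (7.66+2.33)/2 × 4 = 19.98
  [8.25→8.75]: (2.33+2.01)/2 × 0.5 = 1.085
  [8.75→10.75]: (2.01+1.11)/2 × 2 = 3.12
  Sum = 90.47375 mcg/mL·h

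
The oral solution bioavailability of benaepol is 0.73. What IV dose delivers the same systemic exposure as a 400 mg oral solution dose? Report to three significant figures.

D_iv = 292 mg

Systemic exposure from an extravascular dose = F × D_ev, so the equivalent IV dose is F × D_ev.
D_iv = F × D_ev = 0.73 × 400 = 292 mg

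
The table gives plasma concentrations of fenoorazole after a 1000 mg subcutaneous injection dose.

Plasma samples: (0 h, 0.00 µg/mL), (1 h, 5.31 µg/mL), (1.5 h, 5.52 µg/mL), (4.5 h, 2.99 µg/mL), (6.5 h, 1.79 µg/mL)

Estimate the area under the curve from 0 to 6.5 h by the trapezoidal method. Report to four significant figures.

AUC = 22.91 µg/mL·h

Trapezoidal AUC_0→6.5:
  [0→1]: (0.00+5.31)/2 × 1 = 2.655
  [1→1.5]: (5.31+5.52)/2 × 0.5 = 2.7075
  [1.5→4.5]: (5.52+2.99)/2 × 3 = 12.765
  [4.5→6.5]: (2.99+1.79)/2 × 2 = 4.78
  Sum = 22.9075 µg/mL·h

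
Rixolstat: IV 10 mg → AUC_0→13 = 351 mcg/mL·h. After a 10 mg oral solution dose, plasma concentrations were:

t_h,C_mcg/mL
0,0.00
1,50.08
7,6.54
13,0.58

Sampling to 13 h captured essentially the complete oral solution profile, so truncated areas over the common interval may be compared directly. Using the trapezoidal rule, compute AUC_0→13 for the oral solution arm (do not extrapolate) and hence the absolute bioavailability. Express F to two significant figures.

F = 0.62

Trapezoidal AUC_0→13 (oral solution):
  [0→1]: (0.00+50.08)/2 × 1 = 25.04
  [1→7]: (50.08+6.54)/2 × 6 = 169.86
  [7→13]: (6.54+0.58)/2 × 6 = 21.36
  Sum = 216.26 mcg/mL·h
F = (AUC_ev/D_ev)/(AUC_iv/D_iv) = (216.26/10)/(351/10) = 21.626/35.1 = 0.6161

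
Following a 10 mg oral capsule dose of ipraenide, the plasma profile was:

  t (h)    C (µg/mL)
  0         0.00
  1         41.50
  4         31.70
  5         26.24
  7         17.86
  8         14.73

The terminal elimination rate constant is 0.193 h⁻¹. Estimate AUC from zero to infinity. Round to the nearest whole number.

Trapezoidal AUC_0→8:
  [0→1]: (0.00+41.50)/2 × 1 = 20.75
  [1→4]: (41.50+31.70)/2 × 3 = 109.8
  [4→5]: (31.70+26.24)/2 × 1 = 28.97
  [5→7]: (26.24+17.86)/2 × 2 = 44.1
  [7→8]: (17.86+14.73)/2 × 1 = 16.295
  Sum = 219.915 µg/mL·h
Extrapolated tail: C_last / k_e = 14.73 / 0.193 = 76.321
AUC_0→∞ = 219.915 + 76.321 = 296.236 µg/mL·h

AUC = 296 µg/mL·h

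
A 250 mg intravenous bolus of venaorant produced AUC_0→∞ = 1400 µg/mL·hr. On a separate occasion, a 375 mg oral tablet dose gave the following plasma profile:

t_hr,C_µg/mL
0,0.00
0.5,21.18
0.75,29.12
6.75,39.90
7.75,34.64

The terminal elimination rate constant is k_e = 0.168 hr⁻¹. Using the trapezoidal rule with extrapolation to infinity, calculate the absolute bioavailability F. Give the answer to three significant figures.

Trapezoidal AUC_0→7.75 (oral tablet):
  [0→0.5]: (0.00+21.18)/2 × 0.5 = 5.295
  [0.5→0.75]: (21.18+29.12)/2 × 0.25 = 6.2875
  [0.75→6.75]: (29.12+39.90)/2 × 6 = 207.06
  [6.75→7.75]: (39.90+34.64)/2 × 1 = 37.27
  Sum = 255.9125 µg/mL·hr
Tail: C_last/k_e = 34.64/0.168 = 206.190
AUC_0→∞ (oral tablet) = 255.9125 + 206.190 = 462.1025 µg/mL·hr
F = (AUC_ev/D_ev)/(AUC_iv/D_iv) = (462.1025/375)/(1400/250) = 1.23227/5.6 = 0.2200

F = 0.220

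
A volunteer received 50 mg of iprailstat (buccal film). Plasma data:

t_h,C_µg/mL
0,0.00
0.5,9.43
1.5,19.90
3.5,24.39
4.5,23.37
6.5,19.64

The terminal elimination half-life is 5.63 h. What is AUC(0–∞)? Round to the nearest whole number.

Trapezoidal AUC_0→6.5:
  [0→0.5]: (0.00+9.43)/2 × 0.5 = 2.3575
  [0.5→1.5]: (9.43+19.90)/2 × 1 = 14.665
  [1.5→3.5]: (19.90+24.39)/2 × 2 = 44.29
  [3.5→4.5]: (24.39+23.37)/2 × 1 = 23.88
  [4.5→6.5]: (23.37+19.64)/2 × 2 = 43.01
  Sum = 128.2025 µg/mL·h
k_e = ln2 / t½ = 0.693147 / 5.63 = 0.1231 h^-1
Extrapolated tail: C_last / k_e = 19.64 / 0.1231 = 159.545
AUC_0→∞ = 128.2025 + 159.545 = 287.7475 µg/mL·h

AUC = 288 µg/mL·h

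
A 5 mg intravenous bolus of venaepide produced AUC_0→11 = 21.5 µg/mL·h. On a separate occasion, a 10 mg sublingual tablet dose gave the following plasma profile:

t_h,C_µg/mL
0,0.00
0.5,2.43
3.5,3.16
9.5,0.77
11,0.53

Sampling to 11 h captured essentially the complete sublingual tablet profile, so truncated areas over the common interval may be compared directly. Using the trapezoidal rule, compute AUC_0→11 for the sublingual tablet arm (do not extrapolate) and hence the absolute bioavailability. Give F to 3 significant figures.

F = 0.506

Trapezoidal AUC_0→11 (sublingual tablet):
  [0→0.5]: (0.00+2.43)/2 × 0.5 = 0.6075
  [0.5→3.5]: (2.43+3.16)/2 × 3 = 8.385
  [3.5→9.5]: (3.16+0.77)/2 × 6 = 11.79
  [9.5→11]: (0.77+0.53)/2 × 1.5 = 0.975
  Sum = 21.7575 µg/mL·h
F = (AUC_ev/D_ev)/(AUC_iv/D_iv) = (21.7575/10)/(21.5/5) = 2.17575/4.3 = 0.5060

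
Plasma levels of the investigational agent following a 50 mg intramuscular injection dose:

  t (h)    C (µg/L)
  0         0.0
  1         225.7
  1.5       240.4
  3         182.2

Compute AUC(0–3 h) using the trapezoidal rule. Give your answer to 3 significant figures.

AUC = 546 µg/L·h

Trapezoidal AUC_0→3:
  [0→1]: (0.0+225.7)/2 × 1 = 112.85
  [1→1.5]: (225.7+240.4)/2 × 0.5 = 116.525
  [1.5→3]: (240.4+182.2)/2 × 1.5 = 316.95
  Sum = 546.325 µg/L·h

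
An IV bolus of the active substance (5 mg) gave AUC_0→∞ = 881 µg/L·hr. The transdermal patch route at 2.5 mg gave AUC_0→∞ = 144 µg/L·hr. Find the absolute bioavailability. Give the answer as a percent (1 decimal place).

F = 32.7%

F = (AUC_ev / D_ev) / (AUC_iv / D_iv)
  = (144/2.5) / (881/5)
  = 57.6 / 176.2 = 0.3269
  = 32.69%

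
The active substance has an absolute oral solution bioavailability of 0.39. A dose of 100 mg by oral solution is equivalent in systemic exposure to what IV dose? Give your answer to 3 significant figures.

D_iv = 39.0 mg

Systemic exposure from an extravascular dose = F × D_ev, so the equivalent IV dose is F × D_ev.
D_iv = F × D_ev = 0.39 × 100 = 39 mg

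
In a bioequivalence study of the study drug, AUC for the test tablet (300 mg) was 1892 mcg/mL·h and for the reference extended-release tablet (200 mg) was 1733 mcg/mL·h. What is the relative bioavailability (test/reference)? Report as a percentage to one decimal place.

F_rel = 72.8%

F_rel = (AUC_test/D_test) / (AUC_ref/D_ref)
      = (1892/300) / (1733/200)
      = 6.30667 / 8.665 = 0.7278 = 72.78%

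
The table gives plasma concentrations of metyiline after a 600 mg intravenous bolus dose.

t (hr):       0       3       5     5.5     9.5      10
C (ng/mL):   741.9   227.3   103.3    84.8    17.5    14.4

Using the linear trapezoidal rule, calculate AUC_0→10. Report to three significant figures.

AUC = 2040 ng/mL·hr

Trapezoidal AUC_0→10:
  [0→3]: (741.9+227.3)/2 × 3 = 1453.8
  [3→5]: (227.3+103.3)/2 × 2 = 330.6
  [5→5.5]: (103.3+84.8)/2 × 0.5 = 47.025
  [5.5→9.5]: (84.8+17.5)/2 × 4 = 204.6
  [9.5→10]: (17.5+14.4)/2 × 0.5 = 7.975
  Sum = 2044.0 ng/mL·hr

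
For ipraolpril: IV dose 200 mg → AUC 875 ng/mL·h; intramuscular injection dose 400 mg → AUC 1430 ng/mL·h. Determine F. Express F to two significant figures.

F = (AUC_ev / D_ev) / (AUC_iv / D_iv)
  = (1430/400) / (875/200)
  = 3.575 / 4.375 = 0.8171

F = 0.82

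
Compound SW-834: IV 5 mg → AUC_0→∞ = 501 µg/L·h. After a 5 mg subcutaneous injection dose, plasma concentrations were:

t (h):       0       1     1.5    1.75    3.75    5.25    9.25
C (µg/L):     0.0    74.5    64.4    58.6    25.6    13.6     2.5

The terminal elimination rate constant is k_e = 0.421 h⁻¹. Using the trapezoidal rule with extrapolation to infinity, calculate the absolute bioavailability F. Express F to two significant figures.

Trapezoidal AUC_0→9.25 (subcutaneous injection):
  [0→1]: (0.0+74.5)/2 × 1 = 37.25
  [1→1.5]: (74.5+64.4)/2 × 0.5 = 34.725
  [1.5→1.75]: (64.4+58.6)/2 × 0.25 = 15.375
  [1.75→3.75]: (58.6+25.6)/2 × 2 = 84.2
  [3.75→5.25]: (25.6+13.6)/2 × 1.5 = 29.4
  [5.25→9.25]: (13.6+2.5)/2 × 4 = 32.2
  Sum = 233.15 µg/L·h
Tail: C_last/k_e = 2.5/0.421 = 5.938
AUC_0→∞ (subcutaneous injection) = 233.15 + 5.938 = 239.088 µg/L·h
F = (AUC_ev/D_ev)/(AUC_iv/D_iv) = (239.088/5)/(501/5) = 47.8176/100.2 = 0.4772

F = 0.48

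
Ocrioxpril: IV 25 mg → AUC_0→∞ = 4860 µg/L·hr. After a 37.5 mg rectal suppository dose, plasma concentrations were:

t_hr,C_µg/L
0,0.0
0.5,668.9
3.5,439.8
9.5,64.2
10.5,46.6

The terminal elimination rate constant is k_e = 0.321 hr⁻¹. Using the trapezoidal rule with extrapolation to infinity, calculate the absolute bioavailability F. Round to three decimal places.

F = 0.486

Trapezoidal AUC_0→10.5 (rectal suppository):
  [0→0.5]: (0.0+668.9)/2 × 0.5 = 167.225
  [0.5→3.5]: (668.9+439.8)/2 × 3 = 1663.05
  [3.5→9.5]: (439.8+64.2)/2 × 6 = 1512.0
  [9.5→10.5]: (64.2+46.6)/2 × 1 = 55.4
  Sum = 3397.675 µg/L·hr
Tail: C_last/k_e = 46.6/0.321 = 145.171
AUC_0→∞ (rectal suppository) = 3397.675 + 145.171 = 3542.846 µg/L·hr
F = (AUC_ev/D_ev)/(AUC_iv/D_iv) = (3542.846/37.5)/(4860/25) = 94.4759/194.4 = 0.4860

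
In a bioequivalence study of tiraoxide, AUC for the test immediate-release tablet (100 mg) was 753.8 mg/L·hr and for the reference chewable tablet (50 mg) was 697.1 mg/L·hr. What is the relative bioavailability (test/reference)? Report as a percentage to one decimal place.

F_rel = 54.1%

F_rel = (AUC_test/D_test) / (AUC_ref/D_ref)
      = (753.8/100) / (697.1/50)
      = 7.538 / 13.942 = 0.5407 = 54.07%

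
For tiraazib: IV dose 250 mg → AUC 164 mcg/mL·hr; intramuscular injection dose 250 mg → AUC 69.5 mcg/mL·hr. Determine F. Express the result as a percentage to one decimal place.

F = 42.4%

F = (AUC_ev / D_ev) / (AUC_iv / D_iv)
  = (69.5/250) / (164/250)
  = 0.278 / 0.656 = 0.4238
  = 42.38%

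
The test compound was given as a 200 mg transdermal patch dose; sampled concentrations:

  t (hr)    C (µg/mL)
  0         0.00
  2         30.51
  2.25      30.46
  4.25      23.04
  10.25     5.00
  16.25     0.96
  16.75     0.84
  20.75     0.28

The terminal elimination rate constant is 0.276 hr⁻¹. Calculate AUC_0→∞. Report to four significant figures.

AUC = 197.3 µg/mL·hr

Trapezoidal AUC_0→20.75:
  [0→2]: (0.00+30.51)/2 × 2 = 30.51
  [2→2.25]: (30.51+30.46)/2 × 0.25 = 7.62125
  [2.25→4.25]: (30.46+23.04)/2 × 2 = 53.5
  [4.25→10.25]: (23.04+5.00)/2 × 6 = 84.12
  [10.25→16.25]: (5.00+0.96)/2 × 6 = 17.88
  [16.25→16.75]: (0.96+0.84)/2 × 0.5 = 0.45
  [16.75→20.75]: (0.84+0.28)/2 × 4 = 2.24
  Sum = 196.32125 µg/mL·hr
Extrapolated tail: C_last / k_e = 0.28 / 0.276 = 1.014
AUC_0→∞ = 196.32125 + 1.014 = 197.33525 µg/mL·hr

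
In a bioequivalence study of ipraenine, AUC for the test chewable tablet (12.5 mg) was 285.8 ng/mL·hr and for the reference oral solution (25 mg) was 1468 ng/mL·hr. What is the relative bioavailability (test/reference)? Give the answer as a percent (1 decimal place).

F_rel = 38.9%

F_rel = (AUC_test/D_test) / (AUC_ref/D_ref)
      = (285.8/12.5) / (1468/25)
      = 22.864 / 58.72 = 0.3894 = 38.94%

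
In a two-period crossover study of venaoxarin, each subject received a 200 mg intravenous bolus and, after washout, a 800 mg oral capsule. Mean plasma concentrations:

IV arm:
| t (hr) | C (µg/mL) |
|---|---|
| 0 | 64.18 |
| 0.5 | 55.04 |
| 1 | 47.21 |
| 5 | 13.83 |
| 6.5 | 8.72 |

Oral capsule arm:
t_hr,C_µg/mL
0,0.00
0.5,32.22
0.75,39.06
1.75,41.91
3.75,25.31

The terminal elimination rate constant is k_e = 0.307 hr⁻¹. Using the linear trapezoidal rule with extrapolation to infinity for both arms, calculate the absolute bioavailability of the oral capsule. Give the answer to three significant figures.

F = 0.232

Trapezoidal AUC_0→6.5 (IV):
  [0→0.5]: (64.18+55.04)/2 × 0.5 = 29.805
  [0.5→1]: (55.04+47.21)/2 × 0.5 = 25.5625
  [1→5]: (47.21+13.83)/2 × 4 = 122.08
  [5→6.5]: (13.83+8.72)/2 × 1.5 = 16.9125
  Sum = 194.36 µg/mL·hr
IV tail: 8.72/0.307 = 28.404; AUC_iv,0→∞ = 194.36 + 28.404 = 222.764 µg/mL·hr
Trapezoidal AUC_0→3.75 (oral capsule):
  [0→0.5]: (0.00+32.22)/2 × 0.5 = 8.055
  [0.5→0.75]: (32.22+39.06)/2 × 0.25 = 8.91
  [0.75→1.75]: (39.06+41.91)/2 × 1 = 40.485
  [1.75→3.75]: (41.91+25.31)/2 × 2 = 67.22
  Sum = 124.67 µg/mL·hr
oral capsule tail: 25.31/0.307 = 82.443; AUC_ev,0→∞ = 124.67 + 82.443 = 207.113 µg/mL·hr
F = (AUC_ev/D_ev)/(AUC_iv/D_iv) = (207.113/800)/(222.764/200) = 0.25889125/1.11382 = 0.2324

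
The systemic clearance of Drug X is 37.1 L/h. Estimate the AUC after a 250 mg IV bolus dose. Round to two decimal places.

AUC = 6.74 mg/L·h

AUC_0→∞ = Dose_iv / CL
        = 250 / 37.1 = 6.73854 mg/L·h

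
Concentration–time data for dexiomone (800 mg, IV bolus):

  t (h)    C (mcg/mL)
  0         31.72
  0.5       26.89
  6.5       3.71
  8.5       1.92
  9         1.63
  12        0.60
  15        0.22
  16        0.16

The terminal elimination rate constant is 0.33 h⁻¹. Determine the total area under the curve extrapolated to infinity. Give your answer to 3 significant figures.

Trapezoidal AUC_0→16:
  [0→0.5]: (31.72+26.89)/2 × 0.5 = 14.6525
  [0.5→6.5]: (26.89+3.71)/2 × 6 = 91.8
  [6.5→8.5]: (3.71+1.92)/2 × 2 = 5.63
  [8.5→9]: (1.92+1.63)/2 × 0.5 = 0.8875
  [9→12]: (1.63+0.60)/2 × 3 = 3.345
  [12→15]: (0.60+0.22)/2 × 3 = 1.23
  [15→16]: (0.22+0.16)/2 × 1 = 0.19
  Sum = 117.735 mcg/mL·h
Extrapolated tail: C_last / k_e = 0.16 / 0.33 = 0.485
AUC_0→∞ = 117.735 + 0.485 = 118.22 mcg/mL·h

AUC = 118 mcg/mL·h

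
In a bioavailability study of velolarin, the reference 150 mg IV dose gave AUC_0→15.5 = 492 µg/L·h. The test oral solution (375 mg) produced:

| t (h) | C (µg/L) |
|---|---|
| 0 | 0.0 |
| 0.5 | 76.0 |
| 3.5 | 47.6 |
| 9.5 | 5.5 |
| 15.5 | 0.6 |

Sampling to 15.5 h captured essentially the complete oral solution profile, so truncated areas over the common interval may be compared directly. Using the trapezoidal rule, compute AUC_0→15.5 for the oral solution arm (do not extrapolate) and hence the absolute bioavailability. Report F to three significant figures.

F = 0.311

Trapezoidal AUC_0→15.5 (oral solution):
  [0→0.5]: (0.0+76.0)/2 × 0.5 = 19.0
  [0.5→3.5]: (76.0+47.6)/2 × 3 = 185.4
  [3.5→9.5]: (47.6+5.5)/2 × 6 = 159.3
  [9.5→15.5]: (5.5+0.6)/2 × 6 = 18.3
  Sum = 382.0 µg/L·h
F = (AUC_ev/D_ev)/(AUC_iv/D_iv) = (382.0/375)/(492/150) = 1.01867/3.28 = 0.3106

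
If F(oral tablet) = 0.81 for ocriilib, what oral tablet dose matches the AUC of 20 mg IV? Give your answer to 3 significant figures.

For equal systemic exposure: F × D_ev = D_iv
D_ev = D_iv / F = 20 / 0.81 = 24.6914 mg

D_oral = 24.7 mg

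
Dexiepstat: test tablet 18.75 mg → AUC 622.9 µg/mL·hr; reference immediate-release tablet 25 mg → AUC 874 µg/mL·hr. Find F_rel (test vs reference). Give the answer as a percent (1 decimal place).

F_rel = 95.0%

F_rel = (AUC_test/D_test) / (AUC_ref/D_ref)
      = (622.9/18.75) / (874/25)
      = 33.2213 / 34.96 = 0.9503 = 95.03%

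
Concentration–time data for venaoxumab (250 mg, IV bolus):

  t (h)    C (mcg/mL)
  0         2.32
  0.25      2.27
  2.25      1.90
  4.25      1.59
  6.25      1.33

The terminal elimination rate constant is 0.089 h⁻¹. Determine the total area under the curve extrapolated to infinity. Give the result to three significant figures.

AUC = 26.1 mcg/mL·h

Trapezoidal AUC_0→6.25:
  [0→0.25]: (2.32+2.27)/2 × 0.25 = 0.57375
  [0.25→2.25]: (2.27+1.90)/2 × 2 = 4.17
  [2.25→4.25]: (1.90+1.59)/2 × 2 = 3.49
  [4.25→6.25]: (1.59+1.33)/2 × 2 = 2.92
  Sum = 11.15375 mcg/mL·h
Extrapolated tail: C_last / k_e = 1.33 / 0.089 = 14.944
AUC_0→∞ = 11.15375 + 14.944 = 26.09775 mcg/mL·h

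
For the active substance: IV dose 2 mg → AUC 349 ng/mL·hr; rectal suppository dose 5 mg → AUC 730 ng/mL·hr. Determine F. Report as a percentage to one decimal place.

F = 83.7%

F = (AUC_ev / D_ev) / (AUC_iv / D_iv)
  = (730/5) / (349/2)
  = 146 / 174.5 = 0.8367
  = 83.67%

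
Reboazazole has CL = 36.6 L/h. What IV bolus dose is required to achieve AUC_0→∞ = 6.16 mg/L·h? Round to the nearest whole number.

Dose_iv = CL × AUC_0→∞
     = 36.6 × 6.16 = 225.456 mg

Dose = 225 mg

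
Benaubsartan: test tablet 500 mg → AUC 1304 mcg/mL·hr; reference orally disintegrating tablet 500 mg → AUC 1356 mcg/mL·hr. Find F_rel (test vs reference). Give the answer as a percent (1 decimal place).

F_rel = 96.2%

F_rel = (AUC_test/D_test) / (AUC_ref/D_ref)
      = (1304/500) / (1356/500)
      = 2.608 / 2.712 = 0.9617 = 96.17%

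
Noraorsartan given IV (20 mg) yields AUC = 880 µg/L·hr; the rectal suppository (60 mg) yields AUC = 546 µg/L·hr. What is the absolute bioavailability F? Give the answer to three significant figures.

F = (AUC_ev / D_ev) / (AUC_iv / D_iv)
  = (546/60) / (880/20)
  = 9.1 / 44 = 0.2068

F = 0.207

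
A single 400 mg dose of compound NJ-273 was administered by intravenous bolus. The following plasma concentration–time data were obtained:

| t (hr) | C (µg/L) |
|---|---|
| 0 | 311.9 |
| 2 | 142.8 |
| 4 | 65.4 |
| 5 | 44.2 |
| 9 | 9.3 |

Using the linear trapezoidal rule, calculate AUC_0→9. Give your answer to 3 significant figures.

AUC = 825 µg/L·hr

Trapezoidal AUC_0→9:
  [0→2]: (311.9+142.8)/2 × 2 = 454.7
  [2→4]: (142.8+65.4)/2 × 2 = 208.2
  [4→5]: (65.4+44.2)/2 × 1 = 54.8
  [5→9]: (44.2+9.3)/2 × 4 = 107.0
  Sum = 824.7 µg/L·hr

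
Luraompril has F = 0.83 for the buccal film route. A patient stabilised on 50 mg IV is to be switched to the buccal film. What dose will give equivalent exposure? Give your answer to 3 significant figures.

D_buccal = 60.2 mg

For equal systemic exposure: F × D_ev = D_iv
D_ev = D_iv / F = 50 / 0.83 = 60.241 mg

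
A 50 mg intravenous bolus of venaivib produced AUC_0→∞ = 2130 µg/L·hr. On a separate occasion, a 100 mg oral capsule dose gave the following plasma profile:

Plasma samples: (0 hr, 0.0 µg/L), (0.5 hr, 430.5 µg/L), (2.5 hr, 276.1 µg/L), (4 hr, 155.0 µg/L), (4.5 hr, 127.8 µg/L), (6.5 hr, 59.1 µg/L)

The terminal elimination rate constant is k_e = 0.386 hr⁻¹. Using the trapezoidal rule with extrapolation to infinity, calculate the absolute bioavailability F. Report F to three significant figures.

F = 0.363

Trapezoidal AUC_0→6.5 (oral capsule):
  [0→0.5]: (0.0+430.5)/2 × 0.5 = 107.625
  [0.5→2.5]: (430.5+276.1)/2 × 2 = 706.6
  [2.5→4]: (276.1+155.0)/2 × 1.5 = 323.325
  [4→4.5]: (155.0+127.8)/2 × 0.5 = 70.7
  [4.5→6.5]: (127.8+59.1)/2 × 2 = 186.9
  Sum = 1395.15 µg/L·hr
Tail: C_last/k_e = 59.1/0.386 = 153.109
AUC_0→∞ (oral capsule) = 1395.15 + 153.109 = 1548.259 µg/L·hr
F = (AUC_ev/D_ev)/(AUC_iv/D_iv) = (1548.259/100)/(2130/50) = 15.48259/42.6 = 0.3634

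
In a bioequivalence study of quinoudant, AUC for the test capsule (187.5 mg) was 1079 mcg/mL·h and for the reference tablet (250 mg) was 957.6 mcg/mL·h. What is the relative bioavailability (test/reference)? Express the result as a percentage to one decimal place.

F_rel = (AUC_test/D_test) / (AUC_ref/D_ref)
      = (1079/187.5) / (957.6/250)
      = 5.75467 / 3.8304 = 1.5024 = 150.24%

F_rel = 150.2%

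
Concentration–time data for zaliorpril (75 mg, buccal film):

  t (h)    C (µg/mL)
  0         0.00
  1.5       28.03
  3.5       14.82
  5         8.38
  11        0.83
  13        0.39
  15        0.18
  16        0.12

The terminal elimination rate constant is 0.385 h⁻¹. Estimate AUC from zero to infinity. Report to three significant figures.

AUC = 111 µg/mL·h

Trapezoidal AUC_0→16:
  [0→1.5]: (0.00+28.03)/2 × 1.5 = 21.0225
  [1.5→3.5]: (28.03+14.82)/2 × 2 = 42.85
  [3.5→5]: (14.82+8.38)/2 × 1.5 = 17.4
  [5→11]: (8.38+0.83)/2 × 6 = 27.63
  [11→13]: (0.83+0.39)/2 × 2 = 1.22
  [13→15]: (0.39+0.18)/2 × 2 = 0.57
  [15→16]: (0.18+0.12)/2 × 1 = 0.15
  Sum = 110.8425 µg/mL·h
Extrapolated tail: C_last / k_e = 0.12 / 0.385 = 0.312
AUC_0→∞ = 110.8425 + 0.312 = 111.1545 µg/mL·h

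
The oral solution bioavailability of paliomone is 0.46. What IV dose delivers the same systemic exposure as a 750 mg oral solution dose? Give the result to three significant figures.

Systemic exposure from an extravascular dose = F × D_ev, so the equivalent IV dose is F × D_ev.
D_iv = F × D_ev = 0.46 × 750 = 345 mg

D_iv = 345 mg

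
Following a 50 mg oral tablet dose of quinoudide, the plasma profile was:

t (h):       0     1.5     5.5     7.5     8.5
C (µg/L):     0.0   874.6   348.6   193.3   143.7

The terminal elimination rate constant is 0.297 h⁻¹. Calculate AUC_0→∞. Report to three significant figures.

AUC = 4300 µg/L·h

Trapezoidal AUC_0→8.5:
  [0→1.5]: (0.0+874.6)/2 × 1.5 = 655.95
  [1.5→5.5]: (874.6+348.6)/2 × 4 = 2446.4
  [5.5→7.5]: (348.6+193.3)/2 × 2 = 541.9
  [7.5→8.5]: (193.3+143.7)/2 × 1 = 168.5
  Sum = 3812.75 µg/L·h
Extrapolated tail: C_last / k_e = 143.7 / 0.297 = 483.838
AUC_0→∞ = 3812.75 + 483.838 = 4296.588 µg/L·h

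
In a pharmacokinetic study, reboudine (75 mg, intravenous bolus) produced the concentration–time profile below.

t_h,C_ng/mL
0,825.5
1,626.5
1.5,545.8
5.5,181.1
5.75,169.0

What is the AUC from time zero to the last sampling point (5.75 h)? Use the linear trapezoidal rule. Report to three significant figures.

Trapezoidal AUC_0→5.75:
  [0→1]: (825.5+626.5)/2 × 1 = 726.0
  [1→1.5]: (626.5+545.8)/2 × 0.5 = 293.075
  [1.5→5.5]: (545.8+181.1)/2 × 4 = 1453.8
  [5.5→5.75]: (181.1+169.0)/2 × 0.25 = 43.7625
  Sum = 2516.6375 ng/mL·h

AUC = 2520 ng/mL·h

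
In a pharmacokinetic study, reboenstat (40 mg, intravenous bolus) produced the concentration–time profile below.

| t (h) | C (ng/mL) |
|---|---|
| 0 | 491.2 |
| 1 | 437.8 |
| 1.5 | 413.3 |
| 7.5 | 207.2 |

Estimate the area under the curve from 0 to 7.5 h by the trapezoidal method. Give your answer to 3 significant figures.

AUC = 2540 ng/mL·h

Trapezoidal AUC_0→7.5:
  [0→1]: (491.2+437.8)/2 × 1 = 464.5
  [1→1.5]: (437.8+413.3)/2 × 0.5 = 212.775
  [1.5→7.5]: (413.3+207.2)/2 × 6 = 1861.5
  Sum = 2538.775 ng/mL·h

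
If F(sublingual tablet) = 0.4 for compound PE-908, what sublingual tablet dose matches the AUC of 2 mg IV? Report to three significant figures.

D_sublingual = 5.00 mg

For equal systemic exposure: F × D_ev = D_iv
D_ev = D_iv / F = 2 / 0.4 = 5 mg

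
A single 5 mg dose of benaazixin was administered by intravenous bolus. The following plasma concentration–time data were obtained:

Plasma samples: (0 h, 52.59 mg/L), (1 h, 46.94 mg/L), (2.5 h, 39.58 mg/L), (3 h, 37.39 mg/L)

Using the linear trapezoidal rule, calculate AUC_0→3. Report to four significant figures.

AUC = 133.9 mg/L·h

Trapezoidal AUC_0→3:
  [0→1]: (52.59+46.94)/2 × 1 = 49.765
  [1→2.5]: (46.94+39.58)/2 × 1.5 = 64.89
  [2.5→3]: (39.58+37.39)/2 × 0.5 = 19.2425
  Sum = 133.8975 mg/L·h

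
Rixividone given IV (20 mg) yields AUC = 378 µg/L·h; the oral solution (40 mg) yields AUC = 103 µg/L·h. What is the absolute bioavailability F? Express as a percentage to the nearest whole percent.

F = (AUC_ev / D_ev) / (AUC_iv / D_iv)
  = (103/40) / (378/20)
  = 2.575 / 18.9 = 0.1362
  = 13.62%

F = 14%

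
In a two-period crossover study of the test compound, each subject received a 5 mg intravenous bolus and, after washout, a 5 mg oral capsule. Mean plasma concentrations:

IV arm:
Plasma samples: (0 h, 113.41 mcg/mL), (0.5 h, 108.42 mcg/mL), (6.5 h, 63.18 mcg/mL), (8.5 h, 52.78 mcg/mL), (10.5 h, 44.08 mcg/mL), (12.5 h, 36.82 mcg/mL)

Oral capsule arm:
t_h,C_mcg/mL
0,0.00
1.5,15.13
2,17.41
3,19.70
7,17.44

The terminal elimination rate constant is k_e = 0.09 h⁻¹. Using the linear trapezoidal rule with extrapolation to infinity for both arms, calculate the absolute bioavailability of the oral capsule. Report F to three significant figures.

Trapezoidal AUC_0→12.5 (IV):
  [0→0.5]: (113.41+108.42)/2 × 0.5 = 55.4575
  [0.5→6.5]: (108.42+63.18)/2 × 6 = 514.8
  [6.5→8.5]: (63.18+52.78)/2 × 2 = 115.96
  [8.5→10.5]: (52.78+44.08)/2 × 2 = 96.86
  [10.5→12.5]: (44.08+36.82)/2 × 2 = 80.9
  Sum = 863.9775 mcg/mL·h
IV tail: 36.82/0.09 = 409.111; AUC_iv,0→∞ = 863.9775 + 409.111 = 1273.0885 mcg/mL·h
Trapezoidal AUC_0→7 (oral capsule):
  [0→1.5]: (0.00+15.13)/2 × 1.5 = 11.3475
  [1.5→2]: (15.13+17.41)/2 × 0.5 = 8.135
  [2→3]: (17.41+19.70)/2 × 1 = 18.555
  [3→7]: (19.70+17.44)/2 × 4 = 74.28
  Sum = 112.3175 mcg/mL·h
oral capsule tail: 17.44/0.09 = 193.778; AUC_ev,0→∞ = 112.3175 + 193.778 = 306.0955 mcg/mL·h
F = (AUC_ev/D_ev)/(AUC_iv/D_iv) = (306.0955/5)/(1273.0885/5) = 61.2191/254.6177 = 0.2404

F = 0.240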